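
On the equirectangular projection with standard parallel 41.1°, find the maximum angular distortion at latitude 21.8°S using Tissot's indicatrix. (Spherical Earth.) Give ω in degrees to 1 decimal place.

11.9°

The equidistant cylindrical projection with φ₀ = 41.1° has h = 1 (meridians true) and k = cos φ₀ / cos φ along parallels.
At 21.8°: h = 1.000, k = 0.8116; principal scales a = 1.000, b = 0.8116.
sin(ω/2) = (a − b)/(a + b) = 0.1884/1.812 = 0.1040, so ω = 2 arcsin(0.1040) ≈ 11.9°.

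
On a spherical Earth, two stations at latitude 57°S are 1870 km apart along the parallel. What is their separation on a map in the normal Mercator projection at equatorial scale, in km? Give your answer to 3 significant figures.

3430 km

The Mercator projection is conformal; its linear scale factor is the same in every direction and equals sec φ = 1/cos φ.
Along the parallel, k = sec 57° = 1/0.5446 = 1.836.
Map distance = 1870 × 1.836 ≈ 3430 km.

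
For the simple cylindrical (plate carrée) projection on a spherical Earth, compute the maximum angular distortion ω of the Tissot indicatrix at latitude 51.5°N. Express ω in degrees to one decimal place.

26.9°

Plate carrée maps x = Rλ, y = Rφ. The meridian scale is h = 1 and the parallel scale is k = 1/cos φ = sec φ.
At 51.5°: h = 1.000, k = 1.606; principal scales a = 1.606, b = 1.000.
sin(ω/2) = (a − b)/(a + b) = 0.6064/2.606 = 0.2327, so ω = 2 arcsin(0.2327) ≈ 26.9°.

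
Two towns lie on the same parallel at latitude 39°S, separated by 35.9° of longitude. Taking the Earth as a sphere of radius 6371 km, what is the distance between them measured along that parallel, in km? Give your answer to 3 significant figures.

3100 km

Arc length along a parallel = R cos φ · Δλ (with Δλ in radians).
= 6371 × cos 39° × (35.9° × π/180) = 6371 × 0.7771 × 0.6266 ≈ 3100 km.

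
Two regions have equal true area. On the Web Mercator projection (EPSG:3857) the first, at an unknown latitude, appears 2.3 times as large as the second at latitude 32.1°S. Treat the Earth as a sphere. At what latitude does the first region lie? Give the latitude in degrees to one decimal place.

For equal true areas on Mercator, apparent areas scale as sec²φ, so the ratio is cos²φ₂ / cos²φ₁.
cos²φ₂ / cos²φ₁ = 2.3  ⇒  cos φ₁ = cos 32.1° / √2.3 = 0.8471/1.517 = 0.5586.
φ₁ = arccos(0.5586) ≈ 56.0°.

56.0°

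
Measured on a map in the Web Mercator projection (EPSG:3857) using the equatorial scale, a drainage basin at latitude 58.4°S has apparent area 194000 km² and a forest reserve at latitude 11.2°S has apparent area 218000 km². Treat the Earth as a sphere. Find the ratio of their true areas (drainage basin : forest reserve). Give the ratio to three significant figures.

0.254

Since Mercator area scale is 1/cos²φ, the true area equals the apparent area multiplied by cos²φ.
True area of drainage basin: 194000 × cos²(58.4°) = 194000 × 0.2746 = 53260 km².
True area of forest reserve: 218000 × cos²(11.2°) = 218000 × 0.9623 = 209800 km².
Ratio = 53260 / 209800 ≈ 0.254.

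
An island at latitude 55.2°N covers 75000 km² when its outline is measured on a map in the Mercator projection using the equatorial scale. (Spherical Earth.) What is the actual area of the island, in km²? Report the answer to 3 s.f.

24400 km²

For Mercator, h = k = sec φ (a conformal cylindrical projection has a single point scale, 1/cos φ).
Areal scale = k² = sec²φ = 1/cos²(55.2°) = 1/0.5707² = 3.070.
True area = apparent / (areal scale) = 75000 / 3.070 ≈ 24400 km².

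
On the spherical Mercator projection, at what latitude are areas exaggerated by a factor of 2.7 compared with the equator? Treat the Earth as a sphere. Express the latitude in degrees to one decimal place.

52.5°

Mercator areal scale is sec²φ.
sec²φ = 2.7  ⇒  cos²φ = 0.3704  ⇒  cos φ = 0.6086.
φ = arccos(0.6086) ≈ 52.5°.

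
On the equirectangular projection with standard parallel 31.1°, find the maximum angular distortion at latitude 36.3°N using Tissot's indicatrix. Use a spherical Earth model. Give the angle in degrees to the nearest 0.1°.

3.5°

With standard parallel φ₀ = 31.1°, the equirectangular projection gives x = Rλ cos φ₀, y = Rφ, so h = 1 and k = cos 31.1° / cos φ.
At 36.3°: h = 1.000, k = 1.062; principal scales a = 1.062, b = 1.000.
sin(ω/2) = (a − b)/(a + b) = 0.06246/2.062 = 0.03028, so ω = 2 arcsin(0.03028) ≈ 3.5°.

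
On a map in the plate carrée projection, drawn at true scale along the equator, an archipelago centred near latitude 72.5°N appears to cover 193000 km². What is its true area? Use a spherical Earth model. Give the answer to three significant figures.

58000 km²

For the equirectangular projection with φ₀ = 0 (plate carrée), h = 1 along meridians and k = sec φ along parallels.
Areal scale = h·k = 1 × sec φ; at 72.5°, h = 1.000, k = 3.326, so h·k = 3.326.
True area = apparent / (areal scale) = 193000 / 3.326 ≈ 58000 km².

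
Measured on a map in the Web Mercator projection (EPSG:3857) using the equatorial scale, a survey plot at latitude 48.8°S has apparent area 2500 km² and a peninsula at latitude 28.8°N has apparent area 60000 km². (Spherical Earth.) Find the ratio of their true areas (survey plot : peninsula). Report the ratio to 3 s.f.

0.0235

Mercator's areal exaggeration is sec²φ; hence true area = (apparent area) · cos²φ.
True area of survey plot: 2500 × cos²(48.8°) = 2500 × 0.4339 = 1085 km².
True area of peninsula: 60000 × cos²(28.8°) = 60000 × 0.7679 = 46070 km².
Ratio = 1085 / 46070 ≈ 0.0235.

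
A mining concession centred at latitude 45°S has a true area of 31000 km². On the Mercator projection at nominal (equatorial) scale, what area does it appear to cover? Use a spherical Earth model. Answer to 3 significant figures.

62000 km²

For Mercator, h = k = sec φ (a conformal cylindrical projection has a single point scale, 1/cos φ).
Areal scale = k² = sec²φ = 1/cos²(45°) = 1/0.7071² = 2.000.
Apparent area = 31000 × 2.000 ≈ 62000 km².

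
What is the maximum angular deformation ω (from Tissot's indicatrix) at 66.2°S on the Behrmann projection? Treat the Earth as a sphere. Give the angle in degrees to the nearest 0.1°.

80.1°

The Behrmann projection is cylindrical equal-area with φ₀ = 30°. For cylindrical equal-area with standard parallel φ₀, h = cos φ / cos φ₀ and k = cos φ₀ / cos φ, so h·k = 1.
At 66.2°: h = 0.4660, k = 2.146; principal scales a = 2.146, b = 0.4660.
sin(ω/2) = (a − b)/(a + b) = 1.680/2.612 = 0.6432, so ω = 2 arcsin(0.6432) ≈ 80.1°.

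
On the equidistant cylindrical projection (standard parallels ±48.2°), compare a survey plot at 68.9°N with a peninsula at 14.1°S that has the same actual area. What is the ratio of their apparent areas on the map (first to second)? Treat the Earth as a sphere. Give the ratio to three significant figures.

2.69

In the equirectangular projection with standard parallel φ₀ = 48.2° (x = Rλ cos φ₀, y = Rφ), meridians are true-scale (h = 1) and the parallel scale is k = cos φ₀ / cos φ.
Areal scale at 68.9°: h·k = 1.000 × 1.851 = 1.851.
Areal scale at 14.1°: h·k = 1.000 × 0.6872 = 0.6872.
Ratio = 1.851/0.6872 ≈ 2.69.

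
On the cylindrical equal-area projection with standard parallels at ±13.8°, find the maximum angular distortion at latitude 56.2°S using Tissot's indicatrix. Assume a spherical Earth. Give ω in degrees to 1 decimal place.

For cylindrical equal-area with standard parallel φ₀, h = cos φ / cos φ₀ and k = cos φ₀ / cos φ, so h·k = 1.
At 56.2°: h = 0.5728, k = 1.746; principal scales a = 1.746, b = 0.5728.
sin(ω/2) = (a − b)/(a + b) = 1.173/2.319 = 0.5059, so ω = 2 arcsin(0.5059) ≈ 60.8°.

60.8°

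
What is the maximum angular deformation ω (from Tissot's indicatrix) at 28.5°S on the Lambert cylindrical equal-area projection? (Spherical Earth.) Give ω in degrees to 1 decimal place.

The Lambert cylindrical equal-area projection is the cylindrical equal-area projection with its standard parallel at the equator (φ₀ = 0). Cylindrical equal-area (φ₀ = 0°): h = cos φ / cos 0° along meridians, k = cos 0° / cos φ along parallels; h·k = 1.
At 28.5°: h = 0.8788, k = 1.138; principal scales a = 1.138, b = 0.8788.
sin(ω/2) = (a − b)/(a + b) = 0.2591/2.017 = 0.1285, so ω = 2 arcsin(0.1285) ≈ 14.8°.

14.8°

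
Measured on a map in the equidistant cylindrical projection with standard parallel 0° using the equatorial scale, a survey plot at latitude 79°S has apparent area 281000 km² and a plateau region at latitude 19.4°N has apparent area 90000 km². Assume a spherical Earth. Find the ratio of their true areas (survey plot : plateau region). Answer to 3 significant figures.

0.632

On the plate carrée, areal scale = h·k = 1 × sec φ, so true area = apparent × cos φ.
True area of survey plot: 281000 × cos(79°) = 281000 × 0.1908 = 53620 km².
True area of plateau region: 90000 × cos(19.4°) = 90000 × 0.9432 = 84890 km².
Ratio = 53620 / 84890 ≈ 0.632.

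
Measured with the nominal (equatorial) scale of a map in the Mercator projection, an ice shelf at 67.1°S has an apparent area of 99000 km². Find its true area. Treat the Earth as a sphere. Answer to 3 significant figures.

15000 km²

The Mercator projection is conformal; its linear scale factor is the same in every direction and equals sec φ = 1/cos φ.
Areal scale = k² = sec²φ = 1/cos²(67.1°) = 1/0.3891² = 6.604.
True area = apparent / (areal scale) = 99000 / 6.604 ≈ 15000 km².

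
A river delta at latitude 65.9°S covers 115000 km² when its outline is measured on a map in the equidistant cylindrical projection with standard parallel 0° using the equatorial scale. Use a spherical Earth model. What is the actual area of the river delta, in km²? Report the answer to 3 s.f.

In the plate carrée (x = Rλ, y = Rφ), meridians are true-scale (h = 1) and parallels are stretched by k = sec φ.
Areal scale = h·k = 1 × sec φ; at 65.9°, h = 1.000, k = 2.449, so h·k = 2.449.
True area = apparent / (areal scale) = 115000 / 2.449 ≈ 47000 km².

47000 km²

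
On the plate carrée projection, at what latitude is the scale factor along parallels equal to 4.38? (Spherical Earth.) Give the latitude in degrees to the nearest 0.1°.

Plate carrée: h = 1, k = sec φ along parallels.
sec φ = 4.38  ⇒  cos φ = 0.2283  ⇒  φ ≈ 76.8°.

76.8°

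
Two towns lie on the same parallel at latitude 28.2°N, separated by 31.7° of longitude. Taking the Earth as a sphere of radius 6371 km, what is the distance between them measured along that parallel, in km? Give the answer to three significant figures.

3110 km

Arc length along a parallel = R cos φ · Δλ (with Δλ in radians).
= 6371 × cos 28.2° × (31.7° × π/180) = 6371 × 0.8813 × 0.5533 ≈ 3110 km.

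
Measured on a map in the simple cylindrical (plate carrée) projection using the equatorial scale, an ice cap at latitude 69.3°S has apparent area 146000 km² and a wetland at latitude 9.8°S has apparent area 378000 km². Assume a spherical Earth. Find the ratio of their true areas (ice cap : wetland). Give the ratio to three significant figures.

On the plate carrée, areal scale = h·k = 1 × sec φ, so true area = apparent × cos φ.
True area of ice cap: 146000 × cos(69.3°) = 146000 × 0.3535 = 51610 km².
True area of wetland: 378000 × cos(9.8°) = 378000 × 0.9854 = 372500 km².
Ratio = 51610 / 372500 ≈ 0.139.

0.139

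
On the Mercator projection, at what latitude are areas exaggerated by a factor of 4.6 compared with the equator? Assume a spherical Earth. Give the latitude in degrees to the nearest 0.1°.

62.2°

Mercator areal scale is sec²φ.
sec²φ = 4.6  ⇒  cos²φ = 0.2174  ⇒  cos φ = 0.4663.
φ = arccos(0.4663) ≈ 62.2°.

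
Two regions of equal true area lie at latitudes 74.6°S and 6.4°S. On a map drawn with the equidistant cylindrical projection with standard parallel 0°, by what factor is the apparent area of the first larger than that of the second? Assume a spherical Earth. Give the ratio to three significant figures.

In the plate carrée (x = Rλ, y = Rφ), meridians are true-scale (h = 1) and parallels are stretched by k = sec φ.
Areal scale at 74.6°: h·k = 1.000 × 3.766 = 3.766.
Areal scale at 6.4°: h·k = 1.000 × 1.006 = 1.006.
Ratio = 3.766/1.006 ≈ 3.74.

3.74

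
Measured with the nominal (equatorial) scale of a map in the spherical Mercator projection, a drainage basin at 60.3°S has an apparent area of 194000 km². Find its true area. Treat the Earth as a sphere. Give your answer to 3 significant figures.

47600 km²

Mercator is conformal, so the point scale is isotropic: h = k = sec φ = 1/cos φ.
Areal scale = k² = sec²φ = 1/cos²(60.3°) = 1/0.4955² = 4.074.
True area = apparent / (areal scale) = 194000 / 4.074 ≈ 47600 km².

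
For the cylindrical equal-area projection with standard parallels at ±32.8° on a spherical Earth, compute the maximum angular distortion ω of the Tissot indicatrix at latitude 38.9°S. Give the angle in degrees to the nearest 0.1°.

For cylindrical equal-area with standard parallel φ₀, h = cos φ / cos φ₀ and k = cos φ₀ / cos φ, so h·k = 1.
At 38.9°: h = 0.9259, k = 1.080; principal scales a = 1.080, b = 0.9259.
sin(ω/2) = (a − b)/(a + b) = 0.1542/2.006 = 0.07689, so ω = 2 arcsin(0.07689) ≈ 8.8°.

8.8°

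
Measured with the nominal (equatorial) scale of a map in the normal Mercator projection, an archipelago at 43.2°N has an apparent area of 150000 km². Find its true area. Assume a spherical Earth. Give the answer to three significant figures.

For Mercator, h = k = sec φ (a conformal cylindrical projection has a single point scale, 1/cos φ).
Areal scale = k² = sec²φ = 1/cos²(43.2°) = 1/0.7290² = 1.882.
True area = apparent / (areal scale) = 150000 / 1.882 ≈ 79700 km².

79700 km²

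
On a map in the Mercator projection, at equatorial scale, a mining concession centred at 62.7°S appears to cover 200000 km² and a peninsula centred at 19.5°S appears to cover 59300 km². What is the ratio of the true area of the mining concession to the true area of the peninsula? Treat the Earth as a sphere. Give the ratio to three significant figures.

0.798

Since Mercator area scale is 1/cos²φ, the true area equals the apparent area multiplied by cos²φ.
True area of mining concession: 200000 × cos²(62.7°) = 200000 × 0.2104 = 42070 km².
True area of peninsula: 59300 × cos²(19.5°) = 59300 × 0.8886 = 52690 km².
Ratio = 42070 / 52690 ≈ 0.798.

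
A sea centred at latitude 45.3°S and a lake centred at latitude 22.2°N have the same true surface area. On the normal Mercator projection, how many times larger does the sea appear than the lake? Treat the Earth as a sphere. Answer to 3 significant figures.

Mercator areal scale is sec²φ.
At 45.3°: sec²(45.3°) = 1/0.7034² = 2.021.
At 22.2°: sec²(22.2°) = 1/0.9259² = 1.167.
Ratio = 2.021/1.167 = cos²(22.2°)/cos²(45.3°) ≈ 1.73.

1.73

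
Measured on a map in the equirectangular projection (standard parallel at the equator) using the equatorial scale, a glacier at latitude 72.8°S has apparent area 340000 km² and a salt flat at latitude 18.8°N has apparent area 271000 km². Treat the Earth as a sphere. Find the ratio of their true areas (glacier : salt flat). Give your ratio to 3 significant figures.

On the plate carrée, areal scale = h·k = 1 × sec φ, so true area = apparent × cos φ.
True area of glacier: 340000 × cos(72.8°) = 340000 × 0.2957 = 100500 km².
True area of salt flat: 271000 × cos(18.8°) = 271000 × 0.9466 = 256500 km².
Ratio = 100500 / 256500 ≈ 0.392.

0.392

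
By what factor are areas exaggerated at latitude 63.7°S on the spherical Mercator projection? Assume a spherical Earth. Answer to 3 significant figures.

For Mercator, h = k = sec φ (a conformal cylindrical projection has a single point scale, 1/cos φ).
Areal scale = k² = sec²φ = 1/cos²(63.7°) = 1/0.4431² = 5.094.

5.09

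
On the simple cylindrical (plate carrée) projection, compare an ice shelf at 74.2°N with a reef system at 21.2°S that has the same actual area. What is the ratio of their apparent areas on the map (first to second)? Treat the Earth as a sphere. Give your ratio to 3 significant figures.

3.42

In the plate carrée (x = Rλ, y = Rφ), meridians are true-scale (h = 1) and parallels are stretched by k = sec φ.
Areal scale at 74.2°: h·k = 1.000 × 3.673 = 3.673.
Areal scale at 21.2°: h·k = 1.000 × 1.073 = 1.073.
Ratio = 3.673/1.073 ≈ 3.42.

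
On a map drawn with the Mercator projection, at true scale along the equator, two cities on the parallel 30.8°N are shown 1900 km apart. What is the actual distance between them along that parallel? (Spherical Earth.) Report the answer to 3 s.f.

Mercator is conformal, so the point scale is isotropic: h = k = sec φ = 1/cos φ.
Along the parallel at 30.8°, map distances are exaggerated by k = sec 30.8° = 1.164.
True distance = 1900 / 1.164 = 1900 × cos 30.8° ≈ 1630 km.

1630 km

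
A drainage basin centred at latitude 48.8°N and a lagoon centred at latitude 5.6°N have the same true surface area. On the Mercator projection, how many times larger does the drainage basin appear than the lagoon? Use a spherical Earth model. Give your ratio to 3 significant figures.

2.28

On Mercator, area is exaggerated by sec²φ = 1/cos²φ.
At 48.8°: sec²(48.8°) = 1/0.6587² = 2.305.
At 5.6°: sec²(5.6°) = 1/0.9952² = 1.010.
Ratio = 2.305/1.010 = cos²(5.6°)/cos²(48.8°) ≈ 2.28.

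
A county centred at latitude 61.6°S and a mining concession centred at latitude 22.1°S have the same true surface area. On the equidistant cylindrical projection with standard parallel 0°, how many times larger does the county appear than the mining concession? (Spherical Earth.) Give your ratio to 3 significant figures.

For the equirectangular projection with φ₀ = 0 (plate carrée), h = 1 along meridians and k = sec φ along parallels.
Areal scale at 61.6°: h·k = 1.000 × 2.103 = 2.103.
Areal scale at 22.1°: h·k = 1.000 × 1.079 = 1.079.
Ratio = 2.103/1.079 ≈ 1.95.

1.95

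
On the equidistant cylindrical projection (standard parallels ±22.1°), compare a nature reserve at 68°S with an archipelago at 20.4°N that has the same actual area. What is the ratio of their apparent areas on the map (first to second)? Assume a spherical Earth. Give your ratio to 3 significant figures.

2.50

The equidistant cylindrical projection with φ₀ = 22.1° has h = 1 (meridians true) and k = cos φ₀ / cos φ along parallels.
Areal scale at 68°: h·k = 1.000 × 2.473 = 2.473.
Areal scale at 20.4°: h·k = 1.000 × 0.9885 = 0.9885.
Ratio = 2.473/0.9885 ≈ 2.50.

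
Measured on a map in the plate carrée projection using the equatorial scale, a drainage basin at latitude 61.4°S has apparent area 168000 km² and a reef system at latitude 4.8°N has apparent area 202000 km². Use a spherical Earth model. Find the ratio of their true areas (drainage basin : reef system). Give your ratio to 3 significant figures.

Plate carrée has h = 1 and k = sec φ, giving areal scale sec φ; true area = (apparent area) · cos φ.
True area of drainage basin: 168000 × cos(61.4°) = 168000 × 0.4787 = 80420 km².
True area of reef system: 202000 × cos(4.8°) = 202000 × 0.9965 = 201300 km².
Ratio = 80420 / 201300 ≈ 0.400.

0.400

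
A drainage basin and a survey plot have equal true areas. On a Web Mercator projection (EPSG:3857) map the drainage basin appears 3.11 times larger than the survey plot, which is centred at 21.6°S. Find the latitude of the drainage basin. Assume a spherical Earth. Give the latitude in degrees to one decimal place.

58.2°

Mercator areal scale is sec²φ, so apparent-area ratio = sec²φ₁ / sec²φ₂ = cos²φ₂ / cos²φ₁.
cos²φ₂ / cos²φ₁ = 3.11  ⇒  cos φ₁ = cos 21.6° / √3.11 = 0.9298/1.764 = 0.5272.
φ₁ = arccos(0.5272) ≈ 58.2°.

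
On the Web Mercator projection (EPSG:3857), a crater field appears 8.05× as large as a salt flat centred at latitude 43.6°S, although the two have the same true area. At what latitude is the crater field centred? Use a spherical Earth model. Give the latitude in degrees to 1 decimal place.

75.2°

On Mercator, (apparent₁)/(apparent₂) = sec²φ₁ / sec²φ₂ when true areas are equal.
cos²φ₂ / cos²φ₁ = 8.05  ⇒  cos φ₁ = cos 43.6° / √8.05 = 0.7242/2.837 = 0.2552.
φ₁ = arccos(0.2552) ≈ 75.2°.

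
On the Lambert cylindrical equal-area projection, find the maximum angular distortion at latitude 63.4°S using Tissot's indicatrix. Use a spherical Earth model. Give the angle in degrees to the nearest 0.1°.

83.5°

The Lambert cylindrical equal-area projection is the cylindrical equal-area projection with its standard parallel at the equator (φ₀ = 0). Cylindrical equal-area (φ₀ = 0°): h = cos φ / cos 0° along meridians, k = cos 0° / cos φ along parallels; h·k = 1.
At 63.4°: h = 0.4478, k = 2.233; principal scales a = 2.233, b = 0.4478.
sin(ω/2) = (a − b)/(a + b) = 1.786/2.681 = 0.6660, so ω = 2 arcsin(0.6660) ≈ 83.5°.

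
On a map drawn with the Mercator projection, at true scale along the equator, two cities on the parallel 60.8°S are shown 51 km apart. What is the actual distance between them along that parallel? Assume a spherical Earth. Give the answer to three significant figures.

The Mercator projection is conformal; its linear scale factor is the same in every direction and equals sec φ = 1/cos φ.
Along the parallel at 60.8°, map distances are exaggerated by k = sec 60.8° = 2.050.
True distance = 51 / 2.050 = 51 × cos 60.8° ≈ 24.9 km.

24.9 km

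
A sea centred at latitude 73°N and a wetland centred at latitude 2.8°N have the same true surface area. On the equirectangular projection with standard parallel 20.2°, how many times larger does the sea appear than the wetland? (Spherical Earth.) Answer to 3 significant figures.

3.42

The equidistant cylindrical projection with φ₀ = 20.2° has h = 1 (meridians true) and k = cos φ₀ / cos φ along parallels.
Areal scale at 73°: h·k = 1.000 × 3.210 = 3.210.
Areal scale at 2.8°: h·k = 1.000 × 0.9396 = 0.9396.
Ratio = 3.210/0.9396 ≈ 3.42.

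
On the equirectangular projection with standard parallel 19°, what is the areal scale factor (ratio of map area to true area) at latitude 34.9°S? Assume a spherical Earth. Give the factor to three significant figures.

1.15

In the equirectangular projection with standard parallel φ₀ = 19° (x = Rλ cos φ₀, y = Rφ), meridians are true-scale (h = 1) and the parallel scale is k = cos φ₀ / cos φ.
Areal scale = h·k = 1 × cos φ₀ / cos φ; at 34.9°, h = 1.000, k = 1.153, so h·k = 1.153.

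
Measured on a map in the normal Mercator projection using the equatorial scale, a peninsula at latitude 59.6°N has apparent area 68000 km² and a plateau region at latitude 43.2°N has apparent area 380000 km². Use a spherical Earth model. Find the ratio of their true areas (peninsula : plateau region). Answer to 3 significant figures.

Since Mercator area scale is 1/cos²φ, the true area equals the apparent area multiplied by cos²φ.
True area of peninsula: 68000 × cos²(59.6°) = 68000 × 0.2561 = 17410 km².
True area of plateau region: 380000 × cos²(43.2°) = 380000 × 0.5314 = 201900 km².
Ratio = 17410 / 201900 ≈ 0.0862.

0.0862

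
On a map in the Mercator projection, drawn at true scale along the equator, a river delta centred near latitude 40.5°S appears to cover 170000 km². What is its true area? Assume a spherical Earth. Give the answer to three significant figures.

Mercator is conformal, so the point scale is isotropic: h = k = sec φ = 1/cos φ.
Areal scale = k² = sec²φ = 1/cos²(40.5°) = 1/0.7604² = 1.729.
True area = apparent / (areal scale) = 170000 / 1.729 ≈ 98300 km².

98300 km²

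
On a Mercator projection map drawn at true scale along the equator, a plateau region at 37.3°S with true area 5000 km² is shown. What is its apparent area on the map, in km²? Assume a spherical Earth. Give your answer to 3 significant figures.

For Mercator, h = k = sec φ (a conformal cylindrical projection has a single point scale, 1/cos φ).
Areal scale = k² = sec²φ = 1/cos²(37.3°) = 1/0.7955² = 1.580.
Apparent area = 5000 × 1.580 ≈ 7900 km².

7900 km²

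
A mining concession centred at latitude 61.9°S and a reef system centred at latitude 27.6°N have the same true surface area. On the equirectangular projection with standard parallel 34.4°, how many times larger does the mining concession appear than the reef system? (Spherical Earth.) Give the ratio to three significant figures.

1.88

With standard parallel φ₀ = 34.4°, the equirectangular projection gives x = Rλ cos φ₀, y = Rφ, so h = 1 and k = cos 34.4° / cos φ.
Areal scale at 61.9°: h·k = 1.000 × 1.752 = 1.752.
Areal scale at 27.6°: h·k = 1.000 × 0.9311 = 0.9311.
Ratio = 1.752/0.9311 ≈ 1.88.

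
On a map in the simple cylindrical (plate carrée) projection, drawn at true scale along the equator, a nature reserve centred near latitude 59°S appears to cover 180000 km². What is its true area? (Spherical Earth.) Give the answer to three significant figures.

In the plate carrée (x = Rλ, y = Rφ), meridians are true-scale (h = 1) and parallels are stretched by k = sec φ.
Areal scale = h·k = 1 × sec φ; at 59°, h = 1.000, k = 1.942, so h·k = 1.942.
True area = apparent / (areal scale) = 180000 / 1.942 ≈ 92700 km².

92700 km²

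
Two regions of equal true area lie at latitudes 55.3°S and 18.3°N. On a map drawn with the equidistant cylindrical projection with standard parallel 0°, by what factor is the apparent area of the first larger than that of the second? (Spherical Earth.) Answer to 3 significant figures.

1.67

For the equirectangular projection with φ₀ = 0 (plate carrée), h = 1 along meridians and k = sec φ along parallels.
Areal scale at 55.3°: h·k = 1.000 × 1.757 = 1.757.
Areal scale at 18.3°: h·k = 1.000 × 1.053 = 1.053.
Ratio = 1.757/1.053 ≈ 1.67.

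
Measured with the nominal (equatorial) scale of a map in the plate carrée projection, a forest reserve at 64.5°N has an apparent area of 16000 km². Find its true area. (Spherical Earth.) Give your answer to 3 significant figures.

Plate carrée maps x = Rλ, y = Rφ. The meridian scale is h = 1 and the parallel scale is k = 1/cos φ = sec φ.
Areal scale = h·k = 1 × sec φ; at 64.5°, h = 1.000, k = 2.323, so h·k = 2.323.
True area = apparent / (areal scale) = 16000 / 2.323 ≈ 6890 km².

6890 km²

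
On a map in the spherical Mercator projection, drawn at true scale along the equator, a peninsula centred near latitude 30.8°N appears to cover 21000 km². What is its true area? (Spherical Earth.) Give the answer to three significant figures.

15500 km²

Mercator is conformal, so the point scale is isotropic: h = k = sec φ = 1/cos φ.
Areal scale = k² = sec²φ = 1/cos²(30.8°) = 1/0.8590² = 1.355.
True area = apparent / (areal scale) = 21000 / 1.355 ≈ 15500 km².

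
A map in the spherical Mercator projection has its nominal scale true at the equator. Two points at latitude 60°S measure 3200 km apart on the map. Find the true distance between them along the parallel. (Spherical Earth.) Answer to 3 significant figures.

1600 km

The Mercator projection is conformal; its linear scale factor is the same in every direction and equals sec φ = 1/cos φ.
Along the parallel at 60°, map distances are exaggerated by k = sec 60° = 2.000.
True distance = 3200 / 2.000 = 3200 × cos 60° ≈ 1600 km.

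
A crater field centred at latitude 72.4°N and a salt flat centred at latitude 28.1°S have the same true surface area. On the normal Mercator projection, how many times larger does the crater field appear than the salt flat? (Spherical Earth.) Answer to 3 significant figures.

8.51

On Mercator, area is exaggerated by sec²φ = 1/cos²φ.
At 72.4°: sec²(72.4°) = 1/0.3024² = 10.94.
At 28.1°: sec²(28.1°) = 1/0.8821² = 1.285.
Ratio = 10.94/1.285 = cos²(28.1°)/cos²(72.4°) ≈ 8.51.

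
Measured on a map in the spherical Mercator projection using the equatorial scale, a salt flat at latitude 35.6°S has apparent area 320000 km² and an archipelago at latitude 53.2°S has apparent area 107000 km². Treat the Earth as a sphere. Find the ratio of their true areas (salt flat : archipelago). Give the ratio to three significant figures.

5.51

Since Mercator area scale is 1/cos²φ, the true area equals the apparent area multiplied by cos²φ.
True area of salt flat: 320000 × cos²(35.6°) = 320000 × 0.6611 = 211600 km².
True area of archipelago: 107000 × cos²(53.2°) = 107000 × 0.3588 = 38390 km².
Ratio = 211600 / 38390 ≈ 5.51.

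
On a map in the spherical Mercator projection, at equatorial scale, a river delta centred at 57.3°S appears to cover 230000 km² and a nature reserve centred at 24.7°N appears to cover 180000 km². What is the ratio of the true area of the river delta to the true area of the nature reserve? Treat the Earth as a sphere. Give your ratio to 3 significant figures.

Mercator's areal exaggeration is sec²φ; hence true area = (apparent area) · cos²φ.
True area of river delta: 230000 × cos²(57.3°) = 230000 × 0.2919 = 67130 km².
True area of nature reserve: 180000 × cos²(24.7°) = 180000 × 0.8254 = 148600 km².
Ratio = 67130 / 148600 ≈ 0.452.

0.452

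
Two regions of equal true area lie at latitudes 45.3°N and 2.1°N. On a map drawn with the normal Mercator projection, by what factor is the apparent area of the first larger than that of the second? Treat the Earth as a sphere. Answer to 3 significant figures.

Mercator is conformal with k = sec φ, so areal scale = k² = sec²φ.
At 45.3°: sec²(45.3°) = 1/0.7034² = 2.021.
At 2.1°: sec²(2.1°) = 1/0.9993² = 1.001.
Ratio = 2.021/1.001 = cos²(2.1°)/cos²(45.3°) ≈ 2.02.

2.02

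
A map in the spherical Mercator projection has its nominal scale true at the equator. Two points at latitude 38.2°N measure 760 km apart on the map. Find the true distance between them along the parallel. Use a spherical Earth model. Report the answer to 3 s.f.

Mercator is conformal, so the point scale is isotropic: h = k = sec φ = 1/cos φ.
Along the parallel at 38.2°, map distances are exaggerated by k = sec 38.2° = 1.272.
True distance = 760 / 1.272 = 760 × cos 38.2° ≈ 597 km.

597 km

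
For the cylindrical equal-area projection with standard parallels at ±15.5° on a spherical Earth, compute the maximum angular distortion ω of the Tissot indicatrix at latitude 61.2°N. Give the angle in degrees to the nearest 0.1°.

73.8°

Cylindrical equal-area (φ₀ = 15.5°): h = cos φ / cos 15.5° along meridians, k = cos 15.5° / cos φ along parallels; h·k = 1.
At 61.2°: h = 0.4999, k = 2.000; principal scales a = 2.000, b = 0.4999.
sin(ω/2) = (a − b)/(a + b) = 1.500/2.500 = 0.6001, so ω = 2 arcsin(0.6001) ≈ 73.8°.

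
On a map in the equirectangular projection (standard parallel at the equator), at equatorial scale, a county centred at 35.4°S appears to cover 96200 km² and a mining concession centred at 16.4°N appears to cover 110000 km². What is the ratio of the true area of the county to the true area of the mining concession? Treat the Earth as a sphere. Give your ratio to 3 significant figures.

Plate carrée has h = 1 and k = sec φ, giving areal scale sec φ; true area = (apparent area) · cos φ.
True area of county: 96200 × cos(35.4°) = 96200 × 0.8151 = 78420 km².
True area of mining concession: 110000 × cos(16.4°) = 110000 × 0.9593 = 105500 km².
Ratio = 78420 / 105500 ≈ 0.743.

0.743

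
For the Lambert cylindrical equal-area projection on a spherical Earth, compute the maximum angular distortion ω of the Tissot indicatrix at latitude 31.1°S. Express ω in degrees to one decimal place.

The Lambert cylindrical equal-area projection is the cylindrical equal-area projection with its standard parallel at the equator (φ₀ = 0). Cylindrical equal-area (φ₀ = 0°): h = cos φ / cos 0° along meridians, k = cos 0° / cos φ along parallels; h·k = 1.
At 31.1°: h = 0.8563, k = 1.168; principal scales a = 1.168, b = 0.8563.
sin(ω/2) = (a − b)/(a + b) = 0.3116/2.024 = 0.1539, so ω = 2 arcsin(0.1539) ≈ 17.7°.

17.7°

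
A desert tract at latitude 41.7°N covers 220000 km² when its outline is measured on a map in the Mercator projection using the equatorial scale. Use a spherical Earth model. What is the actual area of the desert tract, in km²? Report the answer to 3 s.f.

For Mercator, h = k = sec φ (a conformal cylindrical projection has a single point scale, 1/cos φ).
Areal scale = k² = sec²φ = 1/cos²(41.7°) = 1/0.7466² = 1.794.
True area = apparent / (areal scale) = 220000 / 1.794 ≈ 123000 km².

123000 km²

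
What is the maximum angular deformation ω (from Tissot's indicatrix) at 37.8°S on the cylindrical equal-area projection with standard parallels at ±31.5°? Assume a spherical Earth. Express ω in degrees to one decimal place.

8.7°

A cylindrical equal-area projection with standard parallel φ₀ has meridian scale h = cos φ / cos φ₀ and parallel scale k = cos φ₀ / cos φ (so areas are preserved, h·k = 1).
At 37.8°: h = 0.9267, k = 1.079; principal scales a = 1.079, b = 0.9267.
sin(ω/2) = (a − b)/(a + b) = 0.1524/2.006 = 0.07596, so ω = 2 arcsin(0.07596) ≈ 8.7°.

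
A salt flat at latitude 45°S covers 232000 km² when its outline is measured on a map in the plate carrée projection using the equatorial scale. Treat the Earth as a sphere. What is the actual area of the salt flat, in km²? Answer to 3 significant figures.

Plate carrée maps x = Rλ, y = Rφ. The meridian scale is h = 1 and the parallel scale is k = 1/cos φ = sec φ.
Areal scale = h·k = 1 × sec φ; at 45°, h = 1.000, k = 1.414, so h·k = 1.414.
True area = apparent / (areal scale) = 232000 / 1.414 ≈ 164000 km².

164000 km²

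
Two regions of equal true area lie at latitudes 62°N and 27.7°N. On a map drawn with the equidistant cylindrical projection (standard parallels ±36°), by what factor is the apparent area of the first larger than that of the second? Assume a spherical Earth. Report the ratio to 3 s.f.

1.89

In the equirectangular projection with standard parallel φ₀ = 36° (x = Rλ cos φ₀, y = Rφ), meridians are true-scale (h = 1) and the parallel scale is k = cos φ₀ / cos φ.
Areal scale at 62°: h·k = 1.000 × 1.723 = 1.723.
Areal scale at 27.7°: h·k = 1.000 × 0.9137 = 0.9137.
Ratio = 1.723/0.9137 ≈ 1.89.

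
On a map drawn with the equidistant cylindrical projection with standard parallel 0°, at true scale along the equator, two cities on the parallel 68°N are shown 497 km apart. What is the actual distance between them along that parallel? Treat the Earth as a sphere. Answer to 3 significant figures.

Plate carrée maps x = Rλ, y = Rφ. The meridian scale is h = 1 and the parallel scale is k = 1/cos φ = sec φ.
Along the parallel at 68°, map distances are exaggerated by k = sec 68° = 2.669.
True distance = 497 / 2.669 = 497 × cos 68° ≈ 186 km.

186 km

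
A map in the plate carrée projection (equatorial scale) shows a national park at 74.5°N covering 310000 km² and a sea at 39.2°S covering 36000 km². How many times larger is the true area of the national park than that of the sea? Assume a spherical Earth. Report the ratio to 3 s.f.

2.97

Plate carrée has h = 1 and k = sec φ, giving areal scale sec φ; true area = (apparent area) · cos φ.
True area of national park: 310000 × cos(74.5°) = 310000 × 0.2672 = 82840 km².
True area of sea: 36000 × cos(39.2°) = 36000 × 0.7749 = 27900 km².
Ratio = 82840 / 27900 ≈ 2.97.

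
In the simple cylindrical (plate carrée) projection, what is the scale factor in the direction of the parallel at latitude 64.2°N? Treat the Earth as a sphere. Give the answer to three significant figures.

2.30

In the plate carrée (x = Rλ, y = Rφ), meridians are true-scale (h = 1) and parallels are stretched by k = sec φ.
k = 1/cos 64.2° = 1/0.4352 = 2.298.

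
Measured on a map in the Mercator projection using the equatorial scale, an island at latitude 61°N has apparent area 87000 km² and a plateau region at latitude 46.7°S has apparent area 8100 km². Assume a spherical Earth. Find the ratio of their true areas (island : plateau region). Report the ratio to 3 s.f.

Since Mercator area scale is 1/cos²φ, the true area equals the apparent area multiplied by cos²φ.
True area of island: 87000 × cos²(61°) = 87000 × 0.2350 = 20450 km².
True area of plateau region: 8100 × cos²(46.7°) = 8100 × 0.4703 = 3810 km².
Ratio = 20450 / 3810 ≈ 5.37.

5.37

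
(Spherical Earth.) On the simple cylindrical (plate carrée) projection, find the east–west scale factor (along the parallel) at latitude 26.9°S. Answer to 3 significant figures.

In the plate carrée (x = Rλ, y = Rφ), meridians are true-scale (h = 1) and parallels are stretched by k = sec φ.
k = 1/cos 26.9° = 1/0.8918 = 1.121.

1.12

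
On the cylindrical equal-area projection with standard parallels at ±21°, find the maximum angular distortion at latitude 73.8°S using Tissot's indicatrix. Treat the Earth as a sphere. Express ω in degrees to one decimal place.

For cylindrical equal-area with standard parallel φ₀, h = cos φ / cos φ₀ and k = cos φ₀ / cos φ, so h·k = 1.
At 73.8°: h = 0.2988, k = 3.346; principal scales a = 3.346, b = 0.2988.
sin(ω/2) = (a − b)/(a + b) = 3.047/3.645 = 0.8360, so ω = 2 arcsin(0.8360) ≈ 113.4°.

113.4°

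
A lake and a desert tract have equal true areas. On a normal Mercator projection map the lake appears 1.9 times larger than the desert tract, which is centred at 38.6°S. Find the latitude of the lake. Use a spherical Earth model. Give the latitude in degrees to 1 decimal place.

55.5°

On Mercator, (apparent₁)/(apparent₂) = sec²φ₁ / sec²φ₂ when true areas are equal.
cos²φ₂ / cos²φ₁ = 1.9  ⇒  cos φ₁ = cos 38.6° / √1.9 = 0.7815/1.378 = 0.5670.
φ₁ = arccos(0.5670) ≈ 55.5°.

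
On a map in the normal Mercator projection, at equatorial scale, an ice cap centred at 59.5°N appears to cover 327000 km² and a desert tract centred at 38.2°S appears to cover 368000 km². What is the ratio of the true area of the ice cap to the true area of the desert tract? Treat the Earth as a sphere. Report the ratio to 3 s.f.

Mercator's areal exaggeration is sec²φ; hence true area = (apparent area) · cos²φ.
True area of ice cap: 327000 × cos²(59.5°) = 327000 × 0.2576 = 84230 km².
True area of desert tract: 368000 × cos²(38.2°) = 368000 × 0.6176 = 227300 km².
Ratio = 84230 / 227300 ≈ 0.371.

0.371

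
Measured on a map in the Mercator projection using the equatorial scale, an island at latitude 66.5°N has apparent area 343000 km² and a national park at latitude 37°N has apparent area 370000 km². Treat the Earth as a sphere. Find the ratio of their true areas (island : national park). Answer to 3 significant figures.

Mercator's areal exaggeration is sec²φ; hence true area = (apparent area) · cos²φ.
True area of island: 343000 × cos²(66.5°) = 343000 × 0.1590 = 54540 km².
True area of national park: 370000 × cos²(37°) = 370000 × 0.6378 = 236000 km².
Ratio = 54540 / 236000 ≈ 0.231.

0.231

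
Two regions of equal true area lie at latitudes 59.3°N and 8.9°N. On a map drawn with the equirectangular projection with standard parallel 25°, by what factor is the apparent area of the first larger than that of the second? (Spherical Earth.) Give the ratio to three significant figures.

1.94

In the equirectangular projection with standard parallel φ₀ = 25° (x = Rλ cos φ₀, y = Rφ), meridians are true-scale (h = 1) and the parallel scale is k = cos φ₀ / cos φ.
Areal scale at 59.3°: h·k = 1.000 × 1.775 = 1.775.
Areal scale at 8.9°: h·k = 1.000 × 0.9174 = 0.9174.
Ratio = 1.775/0.9174 ≈ 1.94.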